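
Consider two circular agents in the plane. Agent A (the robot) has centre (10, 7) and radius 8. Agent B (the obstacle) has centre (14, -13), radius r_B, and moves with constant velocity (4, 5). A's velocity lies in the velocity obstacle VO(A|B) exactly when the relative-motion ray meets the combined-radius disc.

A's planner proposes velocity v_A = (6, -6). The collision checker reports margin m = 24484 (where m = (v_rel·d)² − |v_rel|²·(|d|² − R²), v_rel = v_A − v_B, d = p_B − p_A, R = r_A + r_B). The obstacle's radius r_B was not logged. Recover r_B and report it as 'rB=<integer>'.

m = 24484
d = (4, -20);  v_rel = (2, -11),  |v_rel|² = 125
v_rel×d = (2)·(-20) − (-11)·(4) = 4
since m = R²·125 − 4²:  R² = (16 + 24484) / 125 = 196
R = √196 = 14  ⇒  r_B = 14 − 8 = 6

rB=6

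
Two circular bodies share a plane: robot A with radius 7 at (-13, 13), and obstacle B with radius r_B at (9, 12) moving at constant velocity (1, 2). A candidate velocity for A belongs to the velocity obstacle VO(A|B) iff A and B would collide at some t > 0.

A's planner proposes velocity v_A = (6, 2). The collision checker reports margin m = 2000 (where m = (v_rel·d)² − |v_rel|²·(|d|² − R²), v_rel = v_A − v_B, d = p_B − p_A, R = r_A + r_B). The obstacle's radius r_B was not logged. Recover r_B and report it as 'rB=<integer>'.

m = 2000
d = (22, -1);  v_rel = (5, 0),  |v_rel|² = 25
v_rel×d = (5)·(-1) − (0)·(22) = -5
since m = R²·25 − (-5)²:  R² = (25 + 2000) / 25 = 81
R = √81 = 9  ⇒  r_B = 9 − 7 = 2

rB=2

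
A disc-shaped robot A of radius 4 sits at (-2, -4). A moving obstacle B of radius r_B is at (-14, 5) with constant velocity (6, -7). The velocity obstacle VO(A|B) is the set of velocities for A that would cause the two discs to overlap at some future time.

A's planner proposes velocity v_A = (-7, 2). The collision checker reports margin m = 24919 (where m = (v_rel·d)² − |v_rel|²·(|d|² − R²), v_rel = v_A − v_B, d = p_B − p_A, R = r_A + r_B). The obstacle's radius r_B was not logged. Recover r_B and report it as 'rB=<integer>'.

m = 24919
d = (-12, 9);  v_rel = (-13, 9),  |v_rel|² = 250
v_rel×d = (-13)·(9) − (9)·(-12) = -9
since m = R²·250 − (-9)²:  R² = (81 + 24919) / 250 = 100
R = √100 = 10  ⇒  r_B = 10 − 4 = 6

rB=6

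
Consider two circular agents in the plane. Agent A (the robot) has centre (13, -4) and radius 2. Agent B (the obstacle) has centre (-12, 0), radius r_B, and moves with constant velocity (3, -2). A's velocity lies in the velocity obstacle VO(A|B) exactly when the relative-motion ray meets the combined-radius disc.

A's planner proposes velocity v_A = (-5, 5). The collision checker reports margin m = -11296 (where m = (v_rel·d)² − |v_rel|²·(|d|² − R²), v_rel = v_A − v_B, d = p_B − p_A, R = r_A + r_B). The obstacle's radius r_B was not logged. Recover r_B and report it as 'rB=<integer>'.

m = -11296
d = (-25, 4);  v_rel = (-8, 7),  |v_rel|² = 113
v_rel×d = (-8)·(4) − (7)·(-25) = 143
since m = R²·113 − 143²:  R² = (20449 + -11296) / 113 = 81
R = √81 = 9  ⇒  r_B = 9 − 2 = 7

rB=7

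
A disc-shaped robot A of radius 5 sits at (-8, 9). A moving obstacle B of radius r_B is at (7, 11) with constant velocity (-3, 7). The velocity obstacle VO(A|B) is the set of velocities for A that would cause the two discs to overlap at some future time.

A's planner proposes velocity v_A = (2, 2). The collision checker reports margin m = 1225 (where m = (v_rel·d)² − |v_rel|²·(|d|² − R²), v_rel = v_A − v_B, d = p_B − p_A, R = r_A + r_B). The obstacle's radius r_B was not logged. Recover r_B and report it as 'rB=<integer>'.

m = 1225
d = (15, 2);  v_rel = (5, -5),  |v_rel|² = 50
v_rel×d = (5)·(2) − (-5)·(15) = 85
since m = R²·50 − 85²:  R² = (7225 + 1225) / 50 = 169
R = √169 = 13  ⇒  r_B = 13 − 5 = 8

rB=8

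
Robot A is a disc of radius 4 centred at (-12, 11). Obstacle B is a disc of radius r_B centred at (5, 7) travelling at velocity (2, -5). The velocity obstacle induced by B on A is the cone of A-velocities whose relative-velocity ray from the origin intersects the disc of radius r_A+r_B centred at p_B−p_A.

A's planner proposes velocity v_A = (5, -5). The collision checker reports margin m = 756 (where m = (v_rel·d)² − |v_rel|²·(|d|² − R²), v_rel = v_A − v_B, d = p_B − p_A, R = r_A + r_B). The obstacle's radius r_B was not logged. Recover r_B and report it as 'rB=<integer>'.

m = 756
d = (17, -4);  v_rel = (3, 0),  |v_rel|² = 9
v_rel×d = (3)·(-4) − (0)·(17) = -12
since m = R²·9 − (-12)²:  R² = (144 + 756) / 9 = 100
R = √100 = 10  ⇒  r_B = 10 − 4 = 6

rB=6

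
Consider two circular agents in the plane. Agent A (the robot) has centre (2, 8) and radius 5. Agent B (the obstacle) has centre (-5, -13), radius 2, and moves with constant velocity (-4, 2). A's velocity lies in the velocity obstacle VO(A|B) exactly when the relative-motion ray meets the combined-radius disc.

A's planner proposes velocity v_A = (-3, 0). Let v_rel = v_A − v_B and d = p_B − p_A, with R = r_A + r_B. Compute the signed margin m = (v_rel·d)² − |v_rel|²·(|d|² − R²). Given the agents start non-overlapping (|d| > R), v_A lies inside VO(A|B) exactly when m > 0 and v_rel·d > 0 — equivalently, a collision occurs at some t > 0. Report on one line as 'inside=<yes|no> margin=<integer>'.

d = (-7, -21),  |d|² = 490;  R = 5+2 = 7,  c = 490−7² = 441
v_rel = (1, -2),  |v_rel|² = 5;  v_rel·d = (1)·(-7) + (-2)·(-21) = 35
5·t² − 70·t + 441 = 0  ⇒  m = 35² − 5·441 = -980
m = -980 < 0,  v_rel·d = 35 > 0  ⇒  outside

inside=no margin=-980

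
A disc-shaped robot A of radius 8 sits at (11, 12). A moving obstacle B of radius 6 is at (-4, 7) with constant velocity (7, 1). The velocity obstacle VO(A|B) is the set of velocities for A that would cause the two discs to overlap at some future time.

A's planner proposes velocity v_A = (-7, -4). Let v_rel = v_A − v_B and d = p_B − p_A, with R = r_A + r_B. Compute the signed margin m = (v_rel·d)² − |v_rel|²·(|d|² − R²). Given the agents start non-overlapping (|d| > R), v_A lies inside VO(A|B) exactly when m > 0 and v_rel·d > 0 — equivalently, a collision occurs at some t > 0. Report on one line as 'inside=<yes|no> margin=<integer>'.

d = (-15, -5),  |d|² = 250;  R = 8+6 = 14,  c = 250−14² = 54
v_rel = (-14, -5),  |v_rel|² = 221;  v_rel·d = (-14)·(-15) + (-5)·(-5) = 235
221·t² − 470·t + 54 = 0  ⇒  m = 235² − 221·54 = 43291
m = 43291 > 0,  v_rel·d = 235 > 0  ⇒  inside

inside=yes margin=43291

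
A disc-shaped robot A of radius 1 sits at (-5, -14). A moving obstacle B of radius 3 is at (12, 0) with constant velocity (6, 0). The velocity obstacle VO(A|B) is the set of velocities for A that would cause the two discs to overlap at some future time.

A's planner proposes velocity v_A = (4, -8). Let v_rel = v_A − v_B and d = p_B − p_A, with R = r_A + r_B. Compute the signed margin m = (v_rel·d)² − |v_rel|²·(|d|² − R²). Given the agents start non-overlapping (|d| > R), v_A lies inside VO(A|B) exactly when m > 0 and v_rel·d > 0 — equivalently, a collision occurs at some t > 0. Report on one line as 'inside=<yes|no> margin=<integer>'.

d = (17, 14),  |d|² = 485;  R = 1+3 = 4,  c = 485−4² = 469
v_rel = (-2, -8),  |v_rel|² = 68;  v_rel·d = (-2)·(17) + (-8)·(14) = -146
68·t² + 292·t + 469 = 0  ⇒  m = (-146)² − 68·469 = -10576
m = -10576 < 0,  v_rel·d = -146 < 0  ⇒  outside

inside=no margin=-10576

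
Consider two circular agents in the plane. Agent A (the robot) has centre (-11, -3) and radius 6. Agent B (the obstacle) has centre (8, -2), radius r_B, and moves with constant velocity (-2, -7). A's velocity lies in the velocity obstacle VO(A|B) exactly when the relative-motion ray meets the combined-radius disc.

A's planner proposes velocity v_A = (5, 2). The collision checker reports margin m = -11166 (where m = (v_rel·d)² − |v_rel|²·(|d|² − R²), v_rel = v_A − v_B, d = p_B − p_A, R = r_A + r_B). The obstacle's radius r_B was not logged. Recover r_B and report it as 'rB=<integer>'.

m = -11166
d = (19, 1);  v_rel = (7, 9),  |v_rel|² = 130
v_rel×d = (7)·(1) − (9)·(19) = -164
since m = R²·130 − (-164)²:  R² = (26896 + -11166) / 130 = 121
R = √121 = 11  ⇒  r_B = 11 − 6 = 5

rB=5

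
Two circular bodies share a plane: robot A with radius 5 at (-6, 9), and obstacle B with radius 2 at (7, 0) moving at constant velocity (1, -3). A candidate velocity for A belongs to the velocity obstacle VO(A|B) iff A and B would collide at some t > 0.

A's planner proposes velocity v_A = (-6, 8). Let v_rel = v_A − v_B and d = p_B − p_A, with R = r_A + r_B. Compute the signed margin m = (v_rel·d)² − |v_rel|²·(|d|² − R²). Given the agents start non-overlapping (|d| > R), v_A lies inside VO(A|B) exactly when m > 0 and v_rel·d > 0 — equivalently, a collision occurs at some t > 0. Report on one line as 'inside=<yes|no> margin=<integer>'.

d = (13, -9),  |d|² = 250;  R = 5+2 = 7,  c = 250−7² = 201
v_rel = (-7, 11),  |v_rel|² = 170;  v_rel·d = (-7)·(13) + (11)·(-9) = -190
170·t² + 380·t + 201 = 0  ⇒  m = (-190)² − 170·201 = 1930
m = 1930 > 0,  v_rel·d = -190 < 0  ⇒  outside

inside=no margin=1930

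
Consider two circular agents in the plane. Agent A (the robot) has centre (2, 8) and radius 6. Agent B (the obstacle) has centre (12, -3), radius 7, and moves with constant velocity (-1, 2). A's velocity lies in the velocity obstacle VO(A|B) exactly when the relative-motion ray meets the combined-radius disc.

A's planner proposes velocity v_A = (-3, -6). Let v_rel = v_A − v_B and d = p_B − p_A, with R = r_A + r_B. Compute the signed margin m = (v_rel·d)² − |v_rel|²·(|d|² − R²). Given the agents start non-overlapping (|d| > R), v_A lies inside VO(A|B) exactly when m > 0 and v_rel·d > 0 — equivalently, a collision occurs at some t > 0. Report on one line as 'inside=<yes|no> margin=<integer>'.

d = (10, -11),  |d|² = 221;  R = 6+7 = 13,  c = 221−13² = 52
v_rel = (-2, -8),  |v_rel|² = 68;  v_rel·d = (-2)·(10) + (-8)·(-11) = 68
68·t² − 136·t + 52 = 0  ⇒  m = 68² − 68·52 = 1088
m = 1088 > 0,  v_rel·d = 68 > 0  ⇒  inside

inside=yes margin=1088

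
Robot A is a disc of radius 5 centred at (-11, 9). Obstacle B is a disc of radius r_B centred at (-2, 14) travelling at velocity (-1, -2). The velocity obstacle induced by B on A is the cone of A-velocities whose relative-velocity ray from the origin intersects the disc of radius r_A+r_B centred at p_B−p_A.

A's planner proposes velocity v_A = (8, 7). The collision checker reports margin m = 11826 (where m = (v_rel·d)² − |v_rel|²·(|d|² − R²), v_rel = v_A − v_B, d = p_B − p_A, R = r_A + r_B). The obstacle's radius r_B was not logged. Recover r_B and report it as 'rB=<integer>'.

m = 11826
d = (9, 5);  v_rel = (9, 9),  |v_rel|² = 162
v_rel×d = (9)·(5) − (9)·(9) = -36
since m = R²·162 − (-36)²:  R² = (1296 + 11826) / 162 = 81
R = √81 = 9  ⇒  r_B = 9 − 5 = 4

rB=4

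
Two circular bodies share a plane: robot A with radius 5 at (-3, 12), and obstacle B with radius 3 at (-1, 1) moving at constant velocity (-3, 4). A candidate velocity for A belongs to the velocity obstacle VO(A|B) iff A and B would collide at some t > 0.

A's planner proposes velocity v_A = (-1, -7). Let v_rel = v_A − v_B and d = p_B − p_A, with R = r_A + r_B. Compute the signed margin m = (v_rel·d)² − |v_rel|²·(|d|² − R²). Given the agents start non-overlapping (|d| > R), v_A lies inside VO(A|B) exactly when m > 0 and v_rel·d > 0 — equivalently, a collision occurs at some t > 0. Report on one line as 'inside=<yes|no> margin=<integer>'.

d = (2, -11),  |d|² = 125;  R = 5+3 = 8,  c = 125−8² = 61
v_rel = (2, -11),  |v_rel|² = 125;  v_rel·d = (2)·(2) + (-11)·(-11) = 125
125·t² − 250·t + 61 = 0  ⇒  m = 125² − 125·61 = 8000
m = 8000 > 0,  v_rel·d = 125 > 0  ⇒  inside

inside=yes margin=8000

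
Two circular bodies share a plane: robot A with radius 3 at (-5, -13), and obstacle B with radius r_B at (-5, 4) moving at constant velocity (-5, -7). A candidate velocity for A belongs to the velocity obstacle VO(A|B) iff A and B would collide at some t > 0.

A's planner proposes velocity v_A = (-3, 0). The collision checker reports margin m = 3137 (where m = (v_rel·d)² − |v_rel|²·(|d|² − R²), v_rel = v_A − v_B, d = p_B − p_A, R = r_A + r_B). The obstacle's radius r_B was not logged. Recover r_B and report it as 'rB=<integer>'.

m = 3137
d = (0, 17);  v_rel = (2, 7),  |v_rel|² = 53
v_rel×d = (2)·(17) − (7)·(0) = 34
since m = R²·53 − 34²:  R² = (1156 + 3137) / 53 = 81
R = √81 = 9  ⇒  r_B = 9 − 3 = 6

rB=6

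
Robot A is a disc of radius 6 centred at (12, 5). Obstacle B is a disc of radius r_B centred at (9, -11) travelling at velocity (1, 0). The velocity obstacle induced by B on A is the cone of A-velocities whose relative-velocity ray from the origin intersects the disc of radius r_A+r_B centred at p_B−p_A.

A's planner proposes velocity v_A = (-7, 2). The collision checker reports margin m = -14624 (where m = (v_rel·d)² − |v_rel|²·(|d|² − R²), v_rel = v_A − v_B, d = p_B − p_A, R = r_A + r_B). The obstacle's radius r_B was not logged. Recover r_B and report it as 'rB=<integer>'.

m = -14624
d = (-3, -16);  v_rel = (-8, 2),  |v_rel|² = 68
v_rel×d = (-8)·(-16) − (2)·(-3) = 134
since m = R²·68 − 134²:  R² = (17956 + -14624) / 68 = 49
R = √49 = 7  ⇒  r_B = 7 − 6 = 1

rB=1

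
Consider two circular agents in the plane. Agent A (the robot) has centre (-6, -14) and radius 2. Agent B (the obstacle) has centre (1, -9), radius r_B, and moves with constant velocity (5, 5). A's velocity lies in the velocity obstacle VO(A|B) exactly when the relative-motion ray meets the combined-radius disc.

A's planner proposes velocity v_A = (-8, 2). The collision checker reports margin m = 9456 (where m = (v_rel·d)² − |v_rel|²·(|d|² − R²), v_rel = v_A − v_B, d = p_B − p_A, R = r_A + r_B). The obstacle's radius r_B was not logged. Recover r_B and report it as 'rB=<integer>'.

m = 9456
d = (7, 5);  v_rel = (-13, -3),  |v_rel|² = 178
v_rel×d = (-13)·(5) − (-3)·(7) = -44
since m = R²·178 − (-44)²:  R² = (1936 + 9456) / 178 = 64
R = √64 = 8  ⇒  r_B = 8 − 2 = 6

rB=6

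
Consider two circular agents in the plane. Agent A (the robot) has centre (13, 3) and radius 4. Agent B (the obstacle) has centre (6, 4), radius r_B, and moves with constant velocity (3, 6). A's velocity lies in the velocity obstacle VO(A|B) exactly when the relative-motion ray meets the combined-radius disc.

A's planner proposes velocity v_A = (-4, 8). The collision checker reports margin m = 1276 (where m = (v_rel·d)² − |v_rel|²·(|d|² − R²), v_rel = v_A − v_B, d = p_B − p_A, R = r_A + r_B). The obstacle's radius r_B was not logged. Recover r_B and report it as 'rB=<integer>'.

m = 1276
d = (-7, 1);  v_rel = (-7, 2),  |v_rel|² = 53
v_rel×d = (-7)·(1) − (2)·(-7) = 7
since m = R²·53 − 7²:  R² = (49 + 1276) / 53 = 25
R = √25 = 5  ⇒  r_B = 5 − 4 = 1

rB=1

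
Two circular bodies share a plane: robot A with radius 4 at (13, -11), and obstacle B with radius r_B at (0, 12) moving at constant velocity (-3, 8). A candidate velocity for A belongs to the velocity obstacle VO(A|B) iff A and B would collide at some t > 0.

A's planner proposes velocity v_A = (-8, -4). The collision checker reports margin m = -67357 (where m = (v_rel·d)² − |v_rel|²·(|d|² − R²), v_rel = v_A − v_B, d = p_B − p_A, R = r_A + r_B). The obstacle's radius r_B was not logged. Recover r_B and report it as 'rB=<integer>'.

m = -67357
d = (-13, 23);  v_rel = (-5, -12),  |v_rel|² = 169
v_rel×d = (-5)·(23) − (-12)·(-13) = -271
since m = R²·169 − (-271)²:  R² = (73441 + -67357) / 169 = 36
R = √36 = 6  ⇒  r_B = 6 − 4 = 2

rB=2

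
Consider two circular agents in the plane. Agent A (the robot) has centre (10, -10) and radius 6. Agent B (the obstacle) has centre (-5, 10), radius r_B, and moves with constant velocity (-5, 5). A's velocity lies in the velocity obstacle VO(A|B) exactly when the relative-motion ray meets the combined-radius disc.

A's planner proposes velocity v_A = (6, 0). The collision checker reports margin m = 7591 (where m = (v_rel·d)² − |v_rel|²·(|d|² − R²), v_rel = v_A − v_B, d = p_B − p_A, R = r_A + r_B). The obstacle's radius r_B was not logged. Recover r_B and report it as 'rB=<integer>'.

m = 7591
d = (-15, 20);  v_rel = (11, -5),  |v_rel|² = 146
v_rel×d = (11)·(20) − (-5)·(-15) = 145
since m = R²·146 − 145²:  R² = (21025 + 7591) / 146 = 196
R = √196 = 14  ⇒  r_B = 14 − 6 = 8

rB=8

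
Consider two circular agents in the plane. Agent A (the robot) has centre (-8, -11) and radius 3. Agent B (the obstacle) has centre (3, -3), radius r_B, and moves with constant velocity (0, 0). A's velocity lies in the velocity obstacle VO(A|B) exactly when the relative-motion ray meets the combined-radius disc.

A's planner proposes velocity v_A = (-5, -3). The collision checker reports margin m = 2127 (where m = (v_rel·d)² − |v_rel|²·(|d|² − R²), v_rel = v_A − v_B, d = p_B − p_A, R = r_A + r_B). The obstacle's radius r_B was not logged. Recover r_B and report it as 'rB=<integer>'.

m = 2127
d = (11, 8);  v_rel = (-5, -3),  |v_rel|² = 34
v_rel×d = (-5)·(8) − (-3)·(11) = -7
since m = R²·34 − (-7)²:  R² = (49 + 2127) / 34 = 64
R = √64 = 8  ⇒  r_B = 8 − 3 = 5

rB=5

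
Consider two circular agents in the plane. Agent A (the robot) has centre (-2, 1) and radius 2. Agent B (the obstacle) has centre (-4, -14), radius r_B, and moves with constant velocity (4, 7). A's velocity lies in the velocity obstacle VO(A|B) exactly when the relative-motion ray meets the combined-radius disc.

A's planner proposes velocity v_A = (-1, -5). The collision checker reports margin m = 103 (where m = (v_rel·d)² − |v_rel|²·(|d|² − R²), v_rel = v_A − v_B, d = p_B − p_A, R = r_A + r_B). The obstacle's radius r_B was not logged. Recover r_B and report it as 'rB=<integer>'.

m = 103
d = (-2, -15);  v_rel = (-5, -12),  |v_rel|² = 169
v_rel×d = (-5)·(-15) − (-12)·(-2) = 51
since m = R²·169 − 51²:  R² = (2601 + 103) / 169 = 16
R = √16 = 4  ⇒  r_B = 4 − 2 = 2

rB=2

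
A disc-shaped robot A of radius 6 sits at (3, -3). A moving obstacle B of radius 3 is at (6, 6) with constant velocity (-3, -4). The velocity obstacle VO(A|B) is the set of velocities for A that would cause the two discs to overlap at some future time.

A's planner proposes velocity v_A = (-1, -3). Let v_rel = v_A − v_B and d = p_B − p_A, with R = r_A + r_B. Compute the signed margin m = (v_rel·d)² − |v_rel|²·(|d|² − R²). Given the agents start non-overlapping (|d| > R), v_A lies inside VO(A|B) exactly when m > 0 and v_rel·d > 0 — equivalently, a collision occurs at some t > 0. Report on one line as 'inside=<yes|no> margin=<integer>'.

d = (3, 9),  |d|² = 90;  R = 6+3 = 9,  c = 90−9² = 9
v_rel = (2, 1),  |v_rel|² = 5;  v_rel·d = (2)·(3) + (1)·(9) = 15
5·t² − 30·t + 9 = 0  ⇒  m = 15² − 5·9 = 180
m = 180 > 0,  v_rel·d = 15 > 0  ⇒  inside

inside=yes margin=180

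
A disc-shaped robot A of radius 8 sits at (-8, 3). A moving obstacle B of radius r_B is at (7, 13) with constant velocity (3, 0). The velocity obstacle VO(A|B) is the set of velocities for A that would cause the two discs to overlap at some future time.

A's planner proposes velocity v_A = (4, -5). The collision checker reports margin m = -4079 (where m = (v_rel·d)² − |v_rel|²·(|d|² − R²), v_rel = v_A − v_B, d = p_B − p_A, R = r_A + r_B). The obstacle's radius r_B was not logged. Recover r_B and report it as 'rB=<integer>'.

m = -4079
d = (15, 10);  v_rel = (1, -5),  |v_rel|² = 26
v_rel×d = (1)·(10) − (-5)·(15) = 85
since m = R²·26 − 85²:  R² = (7225 + -4079) / 26 = 121
R = √121 = 11  ⇒  r_B = 11 − 8 = 3

rB=3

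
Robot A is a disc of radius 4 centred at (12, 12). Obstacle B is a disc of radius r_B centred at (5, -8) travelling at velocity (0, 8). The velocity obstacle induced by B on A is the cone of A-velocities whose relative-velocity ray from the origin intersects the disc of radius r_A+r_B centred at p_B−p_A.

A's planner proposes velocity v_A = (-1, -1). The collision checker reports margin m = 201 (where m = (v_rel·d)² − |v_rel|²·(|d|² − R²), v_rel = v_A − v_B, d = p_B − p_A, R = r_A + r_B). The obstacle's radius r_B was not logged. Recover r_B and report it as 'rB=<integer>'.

m = 201
d = (-7, -20);  v_rel = (-1, -9),  |v_rel|² = 82
v_rel×d = (-1)·(-20) − (-9)·(-7) = -43
since m = R²·82 − (-43)²:  R² = (1849 + 201) / 82 = 25
R = √25 = 5  ⇒  r_B = 5 − 4 = 1

rB=1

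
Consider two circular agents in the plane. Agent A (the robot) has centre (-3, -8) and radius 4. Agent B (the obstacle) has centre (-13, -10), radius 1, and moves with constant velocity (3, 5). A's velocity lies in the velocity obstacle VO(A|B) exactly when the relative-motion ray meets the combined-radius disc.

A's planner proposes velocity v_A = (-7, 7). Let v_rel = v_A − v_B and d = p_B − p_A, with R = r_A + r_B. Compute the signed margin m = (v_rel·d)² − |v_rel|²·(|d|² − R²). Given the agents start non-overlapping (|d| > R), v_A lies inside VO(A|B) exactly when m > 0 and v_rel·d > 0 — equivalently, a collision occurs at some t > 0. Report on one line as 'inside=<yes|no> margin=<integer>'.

d = (-10, -2),  |d|² = 104;  R = 4+1 = 5,  c = 104−5² = 79
v_rel = (-10, 2),  |v_rel|² = 104;  v_rel·d = (-10)·(-10) + (2)·(-2) = 96
104·t² − 192·t + 79 = 0  ⇒  m = 96² − 104·79 = 1000
m = 1000 > 0,  v_rel·d = 96 > 0  ⇒  inside

inside=yes margin=1000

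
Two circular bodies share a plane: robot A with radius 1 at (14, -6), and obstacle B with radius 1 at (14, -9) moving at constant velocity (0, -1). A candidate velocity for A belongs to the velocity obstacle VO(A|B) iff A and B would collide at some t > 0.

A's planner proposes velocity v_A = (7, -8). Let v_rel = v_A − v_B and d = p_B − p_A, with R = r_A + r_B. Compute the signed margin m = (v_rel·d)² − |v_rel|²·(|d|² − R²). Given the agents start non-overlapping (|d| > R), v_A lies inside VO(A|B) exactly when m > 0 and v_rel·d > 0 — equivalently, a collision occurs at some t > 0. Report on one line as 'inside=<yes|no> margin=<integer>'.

d = (0, -3),  |d|² = 9;  R = 1+1 = 2,  c = 9−2² = 5
v_rel = (7, -7),  |v_rel|² = 98;  v_rel·d = (7)·(0) + (-7)·(-3) = 21
98·t² − 42·t + 5 = 0  ⇒  m = 21² − 98·5 = -49
m = -49 < 0,  v_rel·d = 21 > 0  ⇒  outside

inside=no margin=-49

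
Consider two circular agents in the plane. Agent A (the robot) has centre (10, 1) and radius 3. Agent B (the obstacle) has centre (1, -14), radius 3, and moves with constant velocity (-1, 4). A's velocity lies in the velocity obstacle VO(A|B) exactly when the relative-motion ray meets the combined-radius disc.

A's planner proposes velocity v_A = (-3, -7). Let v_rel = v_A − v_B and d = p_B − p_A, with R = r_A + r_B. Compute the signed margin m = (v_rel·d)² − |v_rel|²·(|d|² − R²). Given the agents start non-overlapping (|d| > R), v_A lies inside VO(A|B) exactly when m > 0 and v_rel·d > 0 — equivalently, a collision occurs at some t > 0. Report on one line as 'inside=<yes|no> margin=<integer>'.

d = (-9, -15),  |d|² = 306;  R = 3+3 = 6,  c = 306−6² = 270
v_rel = (-2, -11),  |v_rel|² = 125;  v_rel·d = (-2)·(-9) + (-11)·(-15) = 183
125·t² − 366·t + 270 = 0  ⇒  m = 183² − 125·270 = -261
m = -261 < 0,  v_rel·d = 183 > 0  ⇒  outside

inside=no margin=-261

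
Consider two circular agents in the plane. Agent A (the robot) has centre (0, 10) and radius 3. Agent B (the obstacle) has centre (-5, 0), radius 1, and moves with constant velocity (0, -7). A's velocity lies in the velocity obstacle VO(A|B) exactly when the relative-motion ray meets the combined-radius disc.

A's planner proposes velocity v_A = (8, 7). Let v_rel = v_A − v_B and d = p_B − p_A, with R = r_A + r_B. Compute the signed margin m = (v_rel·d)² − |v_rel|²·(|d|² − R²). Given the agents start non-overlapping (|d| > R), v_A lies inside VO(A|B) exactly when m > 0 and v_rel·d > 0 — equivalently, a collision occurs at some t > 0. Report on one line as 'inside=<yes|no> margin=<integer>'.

d = (-5, -10),  |d|² = 125;  R = 3+1 = 4,  c = 125−4² = 109
v_rel = (8, 14),  |v_rel|² = 260;  v_rel·d = (8)·(-5) + (14)·(-10) = -180
260·t² + 360·t + 109 = 0  ⇒  m = (-180)² − 260·109 = 4060
m = 4060 > 0,  v_rel·d = -180 < 0  ⇒  outside

inside=no margin=4060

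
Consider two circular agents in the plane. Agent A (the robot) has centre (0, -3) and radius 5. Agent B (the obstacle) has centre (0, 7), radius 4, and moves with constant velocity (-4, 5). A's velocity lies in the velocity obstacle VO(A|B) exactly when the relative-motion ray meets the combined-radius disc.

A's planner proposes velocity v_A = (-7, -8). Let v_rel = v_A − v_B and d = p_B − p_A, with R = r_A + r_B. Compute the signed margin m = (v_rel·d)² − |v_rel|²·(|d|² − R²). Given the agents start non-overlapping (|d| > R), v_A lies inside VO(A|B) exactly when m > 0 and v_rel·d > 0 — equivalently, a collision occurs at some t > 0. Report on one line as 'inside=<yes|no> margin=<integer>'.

d = (0, 10),  |d|² = 100;  R = 5+4 = 9,  c = 100−9² = 19
v_rel = (-3, -13),  |v_rel|² = 178;  v_rel·d = (-3)·(0) + (-13)·(10) = -130
178·t² + 260·t + 19 = 0  ⇒  m = (-130)² − 178·19 = 13518
m = 13518 > 0,  v_rel·d = -130 < 0  ⇒  outside

inside=no margin=13518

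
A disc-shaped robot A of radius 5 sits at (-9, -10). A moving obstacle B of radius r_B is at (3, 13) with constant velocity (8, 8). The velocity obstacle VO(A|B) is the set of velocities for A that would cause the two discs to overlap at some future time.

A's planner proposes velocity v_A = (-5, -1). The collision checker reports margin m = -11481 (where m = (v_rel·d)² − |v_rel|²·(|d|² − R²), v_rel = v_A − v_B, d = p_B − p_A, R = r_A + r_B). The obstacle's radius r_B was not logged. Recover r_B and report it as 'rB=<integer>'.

m = -11481
d = (12, 23);  v_rel = (-13, -9),  |v_rel|² = 250
v_rel×d = (-13)·(23) − (-9)·(12) = -191
since m = R²·250 − (-191)²:  R² = (36481 + -11481) / 250 = 100
R = √100 = 10  ⇒  r_B = 10 − 5 = 5

rB=5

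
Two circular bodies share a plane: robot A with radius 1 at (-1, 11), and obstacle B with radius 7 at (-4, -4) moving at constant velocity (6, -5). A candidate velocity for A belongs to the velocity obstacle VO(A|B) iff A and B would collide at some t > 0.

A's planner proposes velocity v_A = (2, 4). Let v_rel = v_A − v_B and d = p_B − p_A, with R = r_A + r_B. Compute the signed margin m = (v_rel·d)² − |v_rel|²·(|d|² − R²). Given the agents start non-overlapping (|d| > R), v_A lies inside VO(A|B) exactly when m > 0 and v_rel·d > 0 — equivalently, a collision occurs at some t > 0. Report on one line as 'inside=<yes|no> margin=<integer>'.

d = (-3, -15),  |d|² = 234;  R = 1+7 = 8,  c = 234−8² = 170
v_rel = (-4, 9),  |v_rel|² = 97;  v_rel·d = (-4)·(-3) + (9)·(-15) = -123
97·t² + 246·t + 170 = 0  ⇒  m = (-123)² − 97·170 = -1361
m = -1361 < 0,  v_rel·d = -123 < 0  ⇒  outside

inside=no margin=-1361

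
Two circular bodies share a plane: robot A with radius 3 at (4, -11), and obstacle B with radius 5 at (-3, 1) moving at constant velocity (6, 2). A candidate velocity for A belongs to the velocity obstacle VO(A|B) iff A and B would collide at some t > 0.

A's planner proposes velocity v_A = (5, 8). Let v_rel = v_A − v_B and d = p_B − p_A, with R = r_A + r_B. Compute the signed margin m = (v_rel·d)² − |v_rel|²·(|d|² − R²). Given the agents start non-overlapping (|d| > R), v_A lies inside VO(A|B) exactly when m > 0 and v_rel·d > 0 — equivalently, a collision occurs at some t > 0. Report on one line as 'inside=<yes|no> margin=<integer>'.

d = (-7, 12),  |d|² = 193;  R = 3+5 = 8,  c = 193−8² = 129
v_rel = (-1, 6),  |v_rel|² = 37;  v_rel·d = (-1)·(-7) + (6)·(12) = 79
37·t² − 158·t + 129 = 0  ⇒  m = 79² − 37·129 = 1468
m = 1468 > 0,  v_rel·d = 79 > 0  ⇒  inside

inside=yes margin=1468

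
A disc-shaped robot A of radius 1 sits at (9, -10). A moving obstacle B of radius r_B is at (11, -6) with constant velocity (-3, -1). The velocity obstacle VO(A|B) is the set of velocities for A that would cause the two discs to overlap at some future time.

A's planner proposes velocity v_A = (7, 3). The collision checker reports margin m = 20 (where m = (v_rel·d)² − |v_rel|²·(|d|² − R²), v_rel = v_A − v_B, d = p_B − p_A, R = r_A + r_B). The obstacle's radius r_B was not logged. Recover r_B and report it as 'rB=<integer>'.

m = 20
d = (2, 4);  v_rel = (10, 4),  |v_rel|² = 116
v_rel×d = (10)·(4) − (4)·(2) = 32
since m = R²·116 − 32²:  R² = (1024 + 20) / 116 = 9
R = √9 = 3  ⇒  r_B = 3 − 1 = 2

rB=2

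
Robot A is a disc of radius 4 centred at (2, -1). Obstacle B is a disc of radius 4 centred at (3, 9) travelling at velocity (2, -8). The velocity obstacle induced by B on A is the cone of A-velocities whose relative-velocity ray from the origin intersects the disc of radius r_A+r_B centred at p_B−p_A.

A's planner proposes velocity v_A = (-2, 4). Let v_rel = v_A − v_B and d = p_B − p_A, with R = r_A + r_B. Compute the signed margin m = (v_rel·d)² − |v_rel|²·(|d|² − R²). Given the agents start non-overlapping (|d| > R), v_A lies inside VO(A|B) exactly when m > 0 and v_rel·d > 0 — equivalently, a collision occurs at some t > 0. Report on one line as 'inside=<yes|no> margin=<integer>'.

d = (1, 10),  |d|² = 101;  R = 4+4 = 8,  c = 101−8² = 37
v_rel = (-4, 12),  |v_rel|² = 160;  v_rel·d = (-4)·(1) + (12)·(10) = 116
160·t² − 232·t + 37 = 0  ⇒  m = 116² − 160·37 = 7536
m = 7536 > 0,  v_rel·d = 116 > 0  ⇒  inside

inside=yes margin=7536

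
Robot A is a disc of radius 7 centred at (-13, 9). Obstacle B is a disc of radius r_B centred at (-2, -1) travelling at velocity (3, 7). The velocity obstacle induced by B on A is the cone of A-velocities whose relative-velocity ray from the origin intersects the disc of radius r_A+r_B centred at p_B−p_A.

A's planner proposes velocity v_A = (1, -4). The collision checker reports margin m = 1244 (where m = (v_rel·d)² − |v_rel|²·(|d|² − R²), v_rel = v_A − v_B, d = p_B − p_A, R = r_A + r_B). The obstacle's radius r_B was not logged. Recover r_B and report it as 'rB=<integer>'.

m = 1244
d = (11, -10);  v_rel = (-2, -11),  |v_rel|² = 125
v_rel×d = (-2)·(-10) − (-11)·(11) = 141
since m = R²·125 − 141²:  R² = (19881 + 1244) / 125 = 169
R = √169 = 13  ⇒  r_B = 13 − 7 = 6

rB=6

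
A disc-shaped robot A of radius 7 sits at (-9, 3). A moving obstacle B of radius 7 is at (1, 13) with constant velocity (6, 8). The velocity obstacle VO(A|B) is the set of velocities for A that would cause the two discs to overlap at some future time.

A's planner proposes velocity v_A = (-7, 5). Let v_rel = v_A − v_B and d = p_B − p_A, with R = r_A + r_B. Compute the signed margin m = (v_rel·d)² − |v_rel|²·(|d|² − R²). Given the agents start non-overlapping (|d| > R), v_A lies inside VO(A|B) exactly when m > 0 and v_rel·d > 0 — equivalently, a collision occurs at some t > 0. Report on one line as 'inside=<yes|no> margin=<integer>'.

d = (10, 10),  |d|² = 200;  R = 7+7 = 14,  c = 200−14² = 4
v_rel = (-13, -3),  |v_rel|² = 178;  v_rel·d = (-13)·(10) + (-3)·(10) = -160
178·t² + 320·t + 4 = 0  ⇒  m = (-160)² − 178·4 = 24888
m = 24888 > 0,  v_rel·d = -160 < 0  ⇒  outside

inside=no margin=24888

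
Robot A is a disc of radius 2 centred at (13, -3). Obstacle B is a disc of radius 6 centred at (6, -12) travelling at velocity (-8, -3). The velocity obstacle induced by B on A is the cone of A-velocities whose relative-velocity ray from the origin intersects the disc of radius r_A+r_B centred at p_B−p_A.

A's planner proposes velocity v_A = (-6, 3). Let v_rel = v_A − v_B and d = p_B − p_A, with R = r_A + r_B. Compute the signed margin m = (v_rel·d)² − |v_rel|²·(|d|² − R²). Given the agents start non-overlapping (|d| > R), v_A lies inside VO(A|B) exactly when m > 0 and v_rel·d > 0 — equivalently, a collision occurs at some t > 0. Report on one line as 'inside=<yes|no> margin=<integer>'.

d = (-7, -9),  |d|² = 130;  R = 2+6 = 8,  c = 130−8² = 66
v_rel = (2, 6),  |v_rel|² = 40;  v_rel·d = (2)·(-7) + (6)·(-9) = -68
40·t² + 136·t + 66 = 0  ⇒  m = (-68)² − 40·66 = 1984
m = 1984 > 0,  v_rel·d = -68 < 0  ⇒  outside

inside=no margin=1984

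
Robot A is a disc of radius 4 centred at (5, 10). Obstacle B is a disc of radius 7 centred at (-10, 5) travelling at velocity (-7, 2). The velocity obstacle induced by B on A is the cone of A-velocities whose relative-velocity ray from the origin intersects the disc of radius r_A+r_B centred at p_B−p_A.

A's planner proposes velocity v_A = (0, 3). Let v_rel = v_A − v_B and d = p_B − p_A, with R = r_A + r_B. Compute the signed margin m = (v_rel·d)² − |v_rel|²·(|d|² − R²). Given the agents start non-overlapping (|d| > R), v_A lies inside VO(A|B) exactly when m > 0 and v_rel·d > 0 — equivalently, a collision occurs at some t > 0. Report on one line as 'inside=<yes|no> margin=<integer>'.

d = (-15, -5),  |d|² = 250;  R = 4+7 = 11,  c = 250−11² = 129
v_rel = (7, 1),  |v_rel|² = 50;  v_rel·d = (7)·(-15) + (1)·(-5) = -110
50·t² + 220·t + 129 = 0  ⇒  m = (-110)² − 50·129 = 5650
m = 5650 > 0,  v_rel·d = -110 < 0  ⇒  outside

inside=no margin=5650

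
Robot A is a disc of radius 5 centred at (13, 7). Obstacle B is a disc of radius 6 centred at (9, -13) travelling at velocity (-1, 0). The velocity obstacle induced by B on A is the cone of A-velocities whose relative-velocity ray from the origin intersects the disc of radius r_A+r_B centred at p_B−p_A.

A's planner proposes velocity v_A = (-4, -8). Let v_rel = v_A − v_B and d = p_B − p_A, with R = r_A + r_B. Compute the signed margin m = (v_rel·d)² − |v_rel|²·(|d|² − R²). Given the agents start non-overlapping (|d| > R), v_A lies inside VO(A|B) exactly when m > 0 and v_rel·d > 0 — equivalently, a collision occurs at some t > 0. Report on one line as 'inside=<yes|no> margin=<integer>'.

d = (-4, -20),  |d|² = 416;  R = 5+6 = 11,  c = 416−11² = 295
v_rel = (-3, -8),  |v_rel|² = 73;  v_rel·d = (-3)·(-4) + (-8)·(-20) = 172
73·t² − 344·t + 295 = 0  ⇒  m = 172² − 73·295 = 8049
m = 8049 > 0,  v_rel·d = 172 > 0  ⇒  inside

inside=yes margin=8049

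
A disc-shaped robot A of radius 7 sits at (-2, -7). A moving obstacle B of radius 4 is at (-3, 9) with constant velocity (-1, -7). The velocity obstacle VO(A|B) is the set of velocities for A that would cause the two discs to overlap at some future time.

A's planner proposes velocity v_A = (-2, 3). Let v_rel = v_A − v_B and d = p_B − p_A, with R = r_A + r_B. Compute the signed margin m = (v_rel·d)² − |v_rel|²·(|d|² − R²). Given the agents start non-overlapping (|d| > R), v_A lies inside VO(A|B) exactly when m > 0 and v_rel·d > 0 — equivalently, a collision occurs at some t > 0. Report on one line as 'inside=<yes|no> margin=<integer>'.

d = (-1, 16),  |d|² = 257;  R = 7+4 = 11,  c = 257−11² = 136
v_rel = (-1, 10),  |v_rel|² = 101;  v_rel·d = (-1)·(-1) + (10)·(16) = 161
101·t² − 322·t + 136 = 0  ⇒  m = 161² − 101·136 = 12185
m = 12185 > 0,  v_rel·d = 161 > 0  ⇒  inside

inside=yes margin=12185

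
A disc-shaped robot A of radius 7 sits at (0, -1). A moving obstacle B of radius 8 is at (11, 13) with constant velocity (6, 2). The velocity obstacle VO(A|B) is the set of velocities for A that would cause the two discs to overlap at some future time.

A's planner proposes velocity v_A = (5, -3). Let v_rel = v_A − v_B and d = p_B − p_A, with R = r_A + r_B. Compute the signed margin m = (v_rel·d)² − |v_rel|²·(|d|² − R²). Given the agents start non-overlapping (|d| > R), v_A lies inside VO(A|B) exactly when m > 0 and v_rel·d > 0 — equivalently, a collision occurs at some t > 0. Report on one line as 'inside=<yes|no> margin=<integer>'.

d = (11, 14),  |d|² = 317;  R = 7+8 = 15,  c = 317−15² = 92
v_rel = (-1, -5),  |v_rel|² = 26;  v_rel·d = (-1)·(11) + (-5)·(14) = -81
26·t² + 162·t + 92 = 0  ⇒  m = (-81)² − 26·92 = 4169
m = 4169 > 0,  v_rel·d = -81 < 0  ⇒  outside

inside=no margin=4169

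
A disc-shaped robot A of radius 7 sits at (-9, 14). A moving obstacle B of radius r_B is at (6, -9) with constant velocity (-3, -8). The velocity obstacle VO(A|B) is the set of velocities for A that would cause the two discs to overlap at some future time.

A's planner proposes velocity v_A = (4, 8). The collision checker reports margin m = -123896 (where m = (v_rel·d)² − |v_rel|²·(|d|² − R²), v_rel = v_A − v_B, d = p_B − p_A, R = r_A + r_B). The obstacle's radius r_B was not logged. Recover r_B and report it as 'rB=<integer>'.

m = -123896
d = (15, -23);  v_rel = (7, 16),  |v_rel|² = 305
v_rel×d = (7)·(-23) − (16)·(15) = -401
since m = R²·305 − (-401)²:  R² = (160801 + -123896) / 305 = 121
R = √121 = 11  ⇒  r_B = 11 − 7 = 4

rB=4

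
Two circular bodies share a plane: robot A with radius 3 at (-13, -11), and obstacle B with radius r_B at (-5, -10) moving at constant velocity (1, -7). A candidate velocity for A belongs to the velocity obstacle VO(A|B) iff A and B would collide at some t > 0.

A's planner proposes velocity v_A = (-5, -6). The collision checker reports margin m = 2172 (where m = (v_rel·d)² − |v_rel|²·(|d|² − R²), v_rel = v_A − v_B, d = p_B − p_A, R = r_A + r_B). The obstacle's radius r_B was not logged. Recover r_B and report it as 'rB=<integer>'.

m = 2172
d = (8, 1);  v_rel = (-6, 1),  |v_rel|² = 37
v_rel×d = (-6)·(1) − (1)·(8) = -14
since m = R²·37 − (-14)²:  R² = (196 + 2172) / 37 = 64
R = √64 = 8  ⇒  r_B = 8 − 3 = 5

rB=5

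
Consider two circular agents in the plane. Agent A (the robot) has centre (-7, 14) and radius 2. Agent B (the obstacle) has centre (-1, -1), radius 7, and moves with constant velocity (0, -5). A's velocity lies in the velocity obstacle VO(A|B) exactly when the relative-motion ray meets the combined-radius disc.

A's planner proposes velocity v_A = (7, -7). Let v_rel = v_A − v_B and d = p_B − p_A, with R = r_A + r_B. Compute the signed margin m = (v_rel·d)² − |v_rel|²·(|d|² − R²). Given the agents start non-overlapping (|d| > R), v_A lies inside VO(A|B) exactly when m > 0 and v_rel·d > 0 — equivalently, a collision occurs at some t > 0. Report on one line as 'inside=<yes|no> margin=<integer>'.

d = (6, -15),  |d|² = 261;  R = 2+7 = 9,  c = 261−9² = 180
v_rel = (7, -2),  |v_rel|² = 53;  v_rel·d = (7)·(6) + (-2)·(-15) = 72
53·t² − 144·t + 180 = 0  ⇒  m = 72² − 53·180 = -4356
m = -4356 < 0,  v_rel·d = 72 > 0  ⇒  outside

inside=no margin=-4356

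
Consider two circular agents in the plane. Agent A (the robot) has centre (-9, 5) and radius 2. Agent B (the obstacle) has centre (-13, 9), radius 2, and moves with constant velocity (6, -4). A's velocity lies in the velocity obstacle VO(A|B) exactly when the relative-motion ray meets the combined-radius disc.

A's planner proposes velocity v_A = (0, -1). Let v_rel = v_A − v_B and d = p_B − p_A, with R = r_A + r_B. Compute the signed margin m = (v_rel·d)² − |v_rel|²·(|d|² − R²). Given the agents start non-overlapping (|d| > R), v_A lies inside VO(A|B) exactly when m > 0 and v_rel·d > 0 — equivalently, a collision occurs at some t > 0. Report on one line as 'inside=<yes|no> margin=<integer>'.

d = (-4, 4),  |d|² = 32;  R = 2+2 = 4,  c = 32−4² = 16
v_rel = (-6, 3),  |v_rel|² = 45;  v_rel·d = (-6)·(-4) + (3)·(4) = 36
45·t² − 72·t + 16 = 0  ⇒  m = 36² − 45·16 = 576
m = 576 > 0,  v_rel·d = 36 > 0  ⇒  inside

inside=yes margin=576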